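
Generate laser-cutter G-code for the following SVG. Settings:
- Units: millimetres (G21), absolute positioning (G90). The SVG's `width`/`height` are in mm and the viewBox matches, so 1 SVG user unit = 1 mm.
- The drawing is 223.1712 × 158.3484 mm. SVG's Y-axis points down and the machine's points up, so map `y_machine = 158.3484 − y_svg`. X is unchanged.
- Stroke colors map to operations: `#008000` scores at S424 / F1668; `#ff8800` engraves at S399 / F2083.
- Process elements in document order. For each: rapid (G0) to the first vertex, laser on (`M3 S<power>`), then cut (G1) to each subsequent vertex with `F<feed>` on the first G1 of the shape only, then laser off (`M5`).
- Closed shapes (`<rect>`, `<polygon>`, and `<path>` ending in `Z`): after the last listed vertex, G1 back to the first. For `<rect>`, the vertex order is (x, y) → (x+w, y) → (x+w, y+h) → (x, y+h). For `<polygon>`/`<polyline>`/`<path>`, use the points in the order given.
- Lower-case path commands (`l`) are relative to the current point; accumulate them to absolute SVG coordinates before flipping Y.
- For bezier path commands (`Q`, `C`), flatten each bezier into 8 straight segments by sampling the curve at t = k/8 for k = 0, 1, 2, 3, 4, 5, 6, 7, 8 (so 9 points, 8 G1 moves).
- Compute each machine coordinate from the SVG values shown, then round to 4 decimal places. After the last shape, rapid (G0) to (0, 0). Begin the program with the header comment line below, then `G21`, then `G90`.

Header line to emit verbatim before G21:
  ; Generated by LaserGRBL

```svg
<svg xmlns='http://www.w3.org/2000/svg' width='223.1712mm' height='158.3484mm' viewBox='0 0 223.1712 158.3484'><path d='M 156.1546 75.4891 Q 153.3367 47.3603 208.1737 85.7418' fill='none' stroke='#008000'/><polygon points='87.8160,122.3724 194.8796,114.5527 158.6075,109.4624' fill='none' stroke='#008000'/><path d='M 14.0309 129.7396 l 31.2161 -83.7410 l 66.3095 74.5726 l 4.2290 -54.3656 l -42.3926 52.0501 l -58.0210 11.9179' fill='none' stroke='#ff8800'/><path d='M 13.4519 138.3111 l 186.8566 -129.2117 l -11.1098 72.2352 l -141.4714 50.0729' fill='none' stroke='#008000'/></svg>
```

; Generated by LaserGRBL
G21
G90
G0 X156.1546 Y82.8593
M3 S424
G1 X156.3510 Y88.8523 F1668
G1 X158.3491 Y92.7668
G1 X162.1489 Y94.6029
G1 X167.7504 Y94.3605
G1 X175.1537 Y92.0397
G1 X184.3586 Y87.6405
G1 X195.3653 Y81.1628
G1 X208.1737 Y72.6066
M5
G0 X87.8160 Y35.9760
M3 S424
G1 X194.8796 Y43.7957 F1668
G1 X158.6075 Y48.8860
G1 X87.8160 Y35.9760
M5
G0 X14.0309 Y28.6088
M3 S399
G1 X45.2470 Y112.3498 F2083
G1 X111.5565 Y37.7772
G1 X115.7855 Y92.1428
G1 X73.3929 Y40.0927
G1 X15.3719 Y28.1748
M5
G0 X13.4519 Y20.0373
M3 S424
G1 X200.3085 Y149.2490 F1668
G1 X189.1987 Y77.0138
G1 X47.7273 Y26.9409
M5
G0 X0.0000 Y0.0000

Since the viewBox matches the mm dimensions, user units are millimetres directly. The only transform is the Y-flip y_m = 158.3484 − y_svg.

Shape 1 is a quadratic bezier drawn with `<path>`. Its stroke #008000 means score at S424, F1668. After flipping Y the toolpath is (156.1546,82.8593) → (156.3510,88.8523) → (158.3491,92.7668) → (162.1489,94.6029) → (167.7504,94.3605) → (175.1537,92.0397) → (184.3586,87.6405) → (195.3653,81.1628) → (208.1737,72.6066).

Shape 2 is a closed polygon drawn with `<polygon>`. Its stroke #008000 means score at S424, F1668. After flipping Y the toolpath is (87.8160,35.9760) → (194.8796,43.7957) → (158.6075,48.8860) → (87.8160,35.9760), returning to the start.

Shape 3 is a open polyline drawn with `<path>`. Its stroke #ff8800 means engrave at S399, F2083. After flipping Y the toolpath is (14.0309,28.6088) → (45.2470,112.3498) → (111.5565,37.7772) → (115.7855,92.1428) → (73.3929,40.0927) → (15.3719,28.1748).

Shape 4 is a open polyline drawn with `<path>`. Its stroke #008000 means score at S424, F1668. After flipping Y the toolpath is (13.4519,20.0373) → (200.3085,149.2490) → (189.1987,77.0138) → (47.7273,26.9409).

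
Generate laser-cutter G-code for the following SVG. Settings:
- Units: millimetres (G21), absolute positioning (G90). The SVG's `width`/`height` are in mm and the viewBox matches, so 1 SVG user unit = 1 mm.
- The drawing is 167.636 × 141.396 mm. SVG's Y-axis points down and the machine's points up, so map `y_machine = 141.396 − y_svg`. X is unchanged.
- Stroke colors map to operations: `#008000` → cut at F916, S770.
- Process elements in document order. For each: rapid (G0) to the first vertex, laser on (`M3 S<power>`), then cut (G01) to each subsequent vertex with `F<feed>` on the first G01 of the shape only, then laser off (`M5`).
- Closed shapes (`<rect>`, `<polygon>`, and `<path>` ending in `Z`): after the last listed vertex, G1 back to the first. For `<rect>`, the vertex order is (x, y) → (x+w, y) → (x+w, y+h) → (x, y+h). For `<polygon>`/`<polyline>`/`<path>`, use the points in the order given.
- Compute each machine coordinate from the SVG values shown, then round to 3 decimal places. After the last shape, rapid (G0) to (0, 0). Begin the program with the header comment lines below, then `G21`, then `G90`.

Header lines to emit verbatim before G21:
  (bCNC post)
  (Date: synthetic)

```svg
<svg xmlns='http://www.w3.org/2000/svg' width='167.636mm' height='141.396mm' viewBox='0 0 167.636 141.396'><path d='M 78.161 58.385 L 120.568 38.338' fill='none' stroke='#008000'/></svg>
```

(bCNC post)
(Date: synthetic)
G21
G90
G0 X78.161 Y83.011
M3 S770
G01 X120.568 Y103.058 F916
M5
G0 X0.000 Y0.000

1 u = 1 mm; y_m = 141.396 − y.

[1] `<path>` line segment, #008000→cut S770 F916: (78.161,83.011) → (120.568,103.058)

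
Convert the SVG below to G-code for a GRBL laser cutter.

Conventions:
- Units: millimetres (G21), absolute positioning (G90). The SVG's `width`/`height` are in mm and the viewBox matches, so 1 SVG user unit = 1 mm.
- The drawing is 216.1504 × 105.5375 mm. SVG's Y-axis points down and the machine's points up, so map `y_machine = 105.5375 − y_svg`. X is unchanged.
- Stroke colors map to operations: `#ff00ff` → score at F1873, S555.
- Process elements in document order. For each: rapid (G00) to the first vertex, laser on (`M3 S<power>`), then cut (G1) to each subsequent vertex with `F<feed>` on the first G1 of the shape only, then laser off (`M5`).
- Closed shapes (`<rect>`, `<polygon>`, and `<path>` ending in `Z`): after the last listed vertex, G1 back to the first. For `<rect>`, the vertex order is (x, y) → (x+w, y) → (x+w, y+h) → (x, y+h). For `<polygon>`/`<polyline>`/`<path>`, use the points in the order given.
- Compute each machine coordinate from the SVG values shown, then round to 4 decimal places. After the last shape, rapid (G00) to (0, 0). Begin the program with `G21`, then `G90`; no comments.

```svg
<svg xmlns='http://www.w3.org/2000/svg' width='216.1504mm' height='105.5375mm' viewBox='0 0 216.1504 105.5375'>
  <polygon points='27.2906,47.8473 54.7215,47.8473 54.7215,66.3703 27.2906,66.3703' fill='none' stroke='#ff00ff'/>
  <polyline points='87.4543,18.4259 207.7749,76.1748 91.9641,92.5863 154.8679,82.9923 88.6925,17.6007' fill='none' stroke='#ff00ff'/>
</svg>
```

G21
G90
G00 X27.2906 Y57.6902
M3 S555
G1 X54.7215 Y57.6902 F1873
G1 X54.7215 Y39.1672
G1 X27.2906 Y39.1672
G1 X27.2906 Y57.6902
M5
G00 X87.4543 Y87.1116
M3 S555
G1 X207.7749 Y29.3627 F1873
G1 X91.9641 Y12.9512
G1 X154.8679 Y22.5452
G1 X88.6925 Y87.9368
M5
G00 X0.0000 Y0.0000

viewBox `0 0 216.1504 105.5375` with mm width/height → 1 unit = 1 mm. Flip: y_m = 105.5375 − y_svg.

**Shape 1** — `<polygon>` rectangle, stroke `#ff00ff` → score (S555, F1873). Machine vertices: (27.2906,57.6902) → (54.7215,57.6902) → (54.7215,39.1672) → (27.2906,39.1672) → (27.2906,57.6902). Closed: final G1 returns to the first vertex.

**Shape 2** — `<polyline>` open polyline, stroke `#ff00ff` → score (S555, F1873). Machine vertices: (87.4543,87.1116) → (207.7749,29.3627) → (91.9641,12.9512) → (154.8679,22.5452) → (88.6925,87.9368). Open path.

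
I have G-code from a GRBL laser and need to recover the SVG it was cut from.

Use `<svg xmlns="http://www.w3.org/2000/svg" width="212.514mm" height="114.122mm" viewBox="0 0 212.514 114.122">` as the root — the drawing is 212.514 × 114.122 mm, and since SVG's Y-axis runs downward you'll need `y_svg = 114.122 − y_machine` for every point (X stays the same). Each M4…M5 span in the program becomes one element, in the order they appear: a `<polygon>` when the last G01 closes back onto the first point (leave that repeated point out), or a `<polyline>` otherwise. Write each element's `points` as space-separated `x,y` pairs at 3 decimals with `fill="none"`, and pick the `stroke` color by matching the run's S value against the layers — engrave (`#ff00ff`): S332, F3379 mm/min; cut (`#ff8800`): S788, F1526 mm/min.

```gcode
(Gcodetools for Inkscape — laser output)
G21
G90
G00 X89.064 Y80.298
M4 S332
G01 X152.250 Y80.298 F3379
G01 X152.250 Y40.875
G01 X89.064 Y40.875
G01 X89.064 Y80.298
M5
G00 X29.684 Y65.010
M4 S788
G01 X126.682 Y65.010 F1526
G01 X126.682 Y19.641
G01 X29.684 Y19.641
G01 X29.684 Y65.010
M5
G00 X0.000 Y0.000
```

Each laser-on run becomes one SVG element. Flip Y back into SVG space with y_svg = 114.122 − y_machine.

Run 1: S332 ⇒ engrave layer `#ff00ff`. The run returns to its start, so emit a `<polygon>` with points (Y-flipped): 89.064,33.824 152.250,33.824 152.250,73.247 89.064,73.247.

Run 2: S788 ⇒ cut layer `#ff8800`. The run returns to its start, so emit a `<polygon>` with points (Y-flipped): 29.684,49.112 126.682,49.112 126.682,94.481 29.684,94.481.

<svg xmlns="http://www.w3.org/2000/svg" width="212.514mm" height="114.122mm" viewBox="0 0 212.514 114.122">
  <polygon points="89.064,33.824 152.250,33.824 152.250,73.247 89.064,73.247" fill="none" stroke="#ff00ff"/>
  <polygon points="29.684,49.112 126.682,49.112 126.682,94.481 29.684,94.481" fill="none" stroke="#ff8800"/>
</svg>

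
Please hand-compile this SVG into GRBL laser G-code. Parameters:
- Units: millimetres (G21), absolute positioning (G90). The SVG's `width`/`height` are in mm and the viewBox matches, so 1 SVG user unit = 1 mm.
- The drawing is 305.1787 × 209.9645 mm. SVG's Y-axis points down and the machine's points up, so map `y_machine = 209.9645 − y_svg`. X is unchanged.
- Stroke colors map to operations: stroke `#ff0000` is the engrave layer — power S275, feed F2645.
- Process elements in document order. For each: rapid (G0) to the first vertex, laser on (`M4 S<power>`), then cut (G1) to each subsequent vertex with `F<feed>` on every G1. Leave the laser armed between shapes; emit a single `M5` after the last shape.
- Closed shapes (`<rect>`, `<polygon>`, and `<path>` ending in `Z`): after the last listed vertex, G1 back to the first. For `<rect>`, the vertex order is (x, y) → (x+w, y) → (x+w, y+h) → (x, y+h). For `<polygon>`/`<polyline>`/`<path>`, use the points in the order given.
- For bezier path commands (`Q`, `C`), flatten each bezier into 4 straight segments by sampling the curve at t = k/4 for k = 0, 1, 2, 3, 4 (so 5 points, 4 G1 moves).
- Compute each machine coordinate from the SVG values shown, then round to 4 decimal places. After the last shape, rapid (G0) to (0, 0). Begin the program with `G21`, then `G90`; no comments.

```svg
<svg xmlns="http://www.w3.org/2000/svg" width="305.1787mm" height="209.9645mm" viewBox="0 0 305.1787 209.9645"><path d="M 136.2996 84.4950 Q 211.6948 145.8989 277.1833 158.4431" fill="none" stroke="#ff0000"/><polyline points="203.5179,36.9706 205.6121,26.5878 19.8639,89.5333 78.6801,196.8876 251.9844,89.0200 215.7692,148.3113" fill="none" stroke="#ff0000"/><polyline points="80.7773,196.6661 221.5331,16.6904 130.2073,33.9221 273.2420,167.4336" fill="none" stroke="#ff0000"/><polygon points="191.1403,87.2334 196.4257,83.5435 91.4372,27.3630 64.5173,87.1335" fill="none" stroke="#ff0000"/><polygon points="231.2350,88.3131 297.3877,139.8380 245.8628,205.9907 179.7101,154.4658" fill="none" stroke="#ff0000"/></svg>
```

1 u = 1 mm; y_m = 209.9645 − y.

[1] `<path>` quadratic bezier, #ff0000→engrave S275 F2645: (136.2996,125.4695) → (173.3780,97.8213) → (209.2181,76.2805) → (243.8199,60.8472) → (277.1833,51.5214)

[2] `<polyline>` open polyline, #ff0000→engrave S275 F2645: (203.5179,172.9939) → (205.6121,183.3767) → (19.8639,120.4312) → (78.6801,13.0769) → (251.9844,120.9445) → (215.7692,61.6532)

[3] `<polyline>` open polyline, #ff0000→engrave S275 F2645: (80.7773,13.2984) → (221.5331,193.2741) → (130.2073,176.0424) → (273.2420,42.5309)

[4] `<polygon>` closed polygon, #ff0000→engrave S275 F2645: (191.1403,122.7311) → (196.4257,126.4210) → (91.4372,182.6015) → (64.5173,122.8310) → (191.1403,122.7311) (closed)

[5] `<polygon>` regular polygon, #ff0000→engrave S275 F2645: (231.2350,121.6514) → (297.3877,70.1265) → (245.8628,3.9738) → (179.7101,55.4987) → (231.2350,121.6514) (closed)

G21
G90
G0 X136.2996 Y125.4695
M4 S275
G1 X173.3780 Y97.8213 F2645
G1 X209.2181 Y76.2805 F2645
G1 X243.8199 Y60.8472 F2645
G1 X277.1833 Y51.5214 F2645
G0 X203.5179 Y172.9939
M4 S275
G1 X205.6121 Y183.3767 F2645
G1 X19.8639 Y120.4312 F2645
G1 X78.6801 Y13.0769 F2645
G1 X251.9844 Y120.9445 F2645
G1 X215.7692 Y61.6532 F2645
G0 X80.7773 Y13.2984
M4 S275
G1 X221.5331 Y193.2741 F2645
G1 X130.2073 Y176.0424 F2645
G1 X273.2420 Y42.5309 F2645
G0 X191.1403 Y122.7311
M4 S275
G1 X196.4257 Y126.4210 F2645
G1 X91.4372 Y182.6015 F2645
G1 X64.5173 Y122.8310 F2645
G1 X191.1403 Y122.7311 F2645
G0 X231.2350 Y121.6514
M4 S275
G1 X297.3877 Y70.1265 F2645
G1 X245.8628 Y3.9738 F2645
G1 X179.7101 Y55.4987 F2645
G1 X231.2350 Y121.6514 F2645
M5
G0 X0.0000 Y0.0000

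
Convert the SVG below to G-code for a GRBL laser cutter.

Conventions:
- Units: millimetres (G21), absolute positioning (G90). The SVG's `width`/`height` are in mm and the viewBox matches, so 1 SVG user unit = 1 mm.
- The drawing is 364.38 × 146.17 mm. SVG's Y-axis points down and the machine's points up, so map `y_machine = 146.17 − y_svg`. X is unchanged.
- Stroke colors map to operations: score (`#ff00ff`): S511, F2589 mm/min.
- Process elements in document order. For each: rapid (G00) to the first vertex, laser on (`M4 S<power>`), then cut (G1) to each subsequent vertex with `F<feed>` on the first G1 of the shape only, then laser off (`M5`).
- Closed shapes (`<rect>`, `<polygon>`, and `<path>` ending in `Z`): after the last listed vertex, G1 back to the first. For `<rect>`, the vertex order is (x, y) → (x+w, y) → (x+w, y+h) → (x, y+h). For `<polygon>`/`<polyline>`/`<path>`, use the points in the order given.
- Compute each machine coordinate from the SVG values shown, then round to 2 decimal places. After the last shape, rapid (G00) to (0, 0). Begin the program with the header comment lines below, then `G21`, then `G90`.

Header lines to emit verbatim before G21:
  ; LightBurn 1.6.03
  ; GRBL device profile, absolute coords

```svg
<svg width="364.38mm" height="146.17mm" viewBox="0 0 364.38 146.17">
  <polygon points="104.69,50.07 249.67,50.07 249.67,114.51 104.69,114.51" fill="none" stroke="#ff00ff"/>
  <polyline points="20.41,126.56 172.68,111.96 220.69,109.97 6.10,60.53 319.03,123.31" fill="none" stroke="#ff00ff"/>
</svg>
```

viewBox `0 0 364.38 146.17` with mm width/height → 1 unit = 1 mm. Flip: y_m = 146.17 − y_svg.

**Shape 1** — `<polygon>` rectangle, stroke `#ff00ff` → score (S511, F2589). Machine vertices: (104.69,96.10) → (249.67,96.10) → (249.67,31.66) → (104.69,31.66) → (104.69,96.10). Closed: final G1 returns to the first vertex.

**Shape 2** — `<polyline>` open polyline, stroke `#ff00ff` → score (S511, F2589). Machine vertices: (20.41,19.61) → (172.68,34.21) → (220.69,36.20) → (6.10,85.64) → (319.03,22.86). Open path.

; LightBurn 1.6.03
; GRBL device profile, absolute coords
G21
G90
G00 X104.69 Y96.10
M4 S511
G1 X249.67 Y96.10 F2589
G1 X249.67 Y31.66
G1 X104.69 Y31.66
G1 X104.69 Y96.10
M5
G00 X20.41 Y19.61
M4 S511
G1 X172.68 Y34.21 F2589
G1 X220.69 Y36.20
G1 X6.10 Y85.64
G1 X319.03 Y22.86
M5
G00 X0.00 Y0.00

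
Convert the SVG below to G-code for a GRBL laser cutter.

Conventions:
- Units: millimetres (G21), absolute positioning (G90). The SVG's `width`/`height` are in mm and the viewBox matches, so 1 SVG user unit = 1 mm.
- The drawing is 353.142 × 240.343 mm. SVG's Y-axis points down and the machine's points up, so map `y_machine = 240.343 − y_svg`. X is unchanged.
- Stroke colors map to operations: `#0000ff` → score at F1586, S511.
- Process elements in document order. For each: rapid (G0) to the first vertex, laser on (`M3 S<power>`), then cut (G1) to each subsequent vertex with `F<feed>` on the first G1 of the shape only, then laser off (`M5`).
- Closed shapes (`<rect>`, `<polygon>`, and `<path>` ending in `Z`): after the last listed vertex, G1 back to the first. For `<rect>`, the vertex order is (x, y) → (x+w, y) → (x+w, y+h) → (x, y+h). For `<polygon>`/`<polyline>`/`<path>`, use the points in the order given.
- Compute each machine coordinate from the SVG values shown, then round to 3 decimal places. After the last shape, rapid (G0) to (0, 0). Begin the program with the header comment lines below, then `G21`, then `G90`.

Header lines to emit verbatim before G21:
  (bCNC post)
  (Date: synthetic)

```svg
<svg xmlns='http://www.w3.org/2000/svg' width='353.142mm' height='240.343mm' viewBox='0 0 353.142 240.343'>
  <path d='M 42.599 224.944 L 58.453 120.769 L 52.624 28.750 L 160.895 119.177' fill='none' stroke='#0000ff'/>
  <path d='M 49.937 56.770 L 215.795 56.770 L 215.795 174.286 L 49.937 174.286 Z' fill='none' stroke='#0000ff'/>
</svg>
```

(bCNC post)
(Date: synthetic)
G21
G90
G0 X42.599 Y15.399
M3 S511
G1 X58.453 Y119.574 F1586
G1 X52.624 Y211.593
G1 X160.895 Y121.166
M5
G0 X49.937 Y183.573
M3 S511
G1 X215.795 Y183.573 F1586
G1 X215.795 Y66.057
G1 X49.937 Y66.057
G1 X49.937 Y183.573
M5
G0 X0.000 Y0.000

Since the viewBox matches the mm dimensions, user units are millimetres directly. The only transform is the Y-flip y_m = 240.343 − y_svg.

Shape 1 is a open polyline drawn with `<path>`. Its stroke #0000ff means score at S511, F1586. After flipping Y the toolpath is (42.599,15.399) → (58.453,119.574) → (52.624,211.593) → (160.895,121.166).

Shape 2 is a rectangle drawn with `<path>`. Its stroke #0000ff means score at S511, F1586. After flipping Y the toolpath is (49.937,183.573) → (215.795,183.573) → (215.795,66.057) → (49.937,66.057) → (49.937,183.573), returning to the start.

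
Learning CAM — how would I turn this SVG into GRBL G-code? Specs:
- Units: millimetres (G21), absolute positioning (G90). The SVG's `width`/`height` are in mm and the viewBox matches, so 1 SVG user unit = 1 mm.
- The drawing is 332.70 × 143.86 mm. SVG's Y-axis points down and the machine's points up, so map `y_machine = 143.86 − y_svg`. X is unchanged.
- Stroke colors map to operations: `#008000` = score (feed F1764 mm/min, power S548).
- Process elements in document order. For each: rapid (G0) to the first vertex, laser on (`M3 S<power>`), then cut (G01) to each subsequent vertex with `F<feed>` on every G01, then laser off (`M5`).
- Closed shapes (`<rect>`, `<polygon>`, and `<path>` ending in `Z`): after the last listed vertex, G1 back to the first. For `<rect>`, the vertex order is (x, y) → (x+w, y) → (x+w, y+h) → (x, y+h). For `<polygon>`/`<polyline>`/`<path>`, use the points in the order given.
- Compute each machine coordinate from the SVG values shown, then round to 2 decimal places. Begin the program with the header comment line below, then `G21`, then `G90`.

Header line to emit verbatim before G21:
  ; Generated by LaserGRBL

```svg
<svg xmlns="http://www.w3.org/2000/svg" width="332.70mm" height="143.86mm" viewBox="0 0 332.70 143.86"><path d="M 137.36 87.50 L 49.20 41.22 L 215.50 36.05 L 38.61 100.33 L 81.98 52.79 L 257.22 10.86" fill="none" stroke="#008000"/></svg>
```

viewBox `0 0 332.70 143.86` with mm width/height → 1 unit = 1 mm. Flip: y_m = 143.86 − y_svg.

**Shape 1** — `<path>` open polyline, stroke `#008000` → score (S548, F1764). Machine vertices: (137.36,56.36) → (49.20,102.64) → (215.50,107.81) → (38.61,43.53) → (81.98,91.07) → (257.22,133.00). Open path.

; Generated by LaserGRBL
G21
G90
G0 X137.36 Y56.36
M3 S548
G01 X49.20 Y102.64 F1764
G01 X215.50 Y107.81 F1764
G01 X38.61 Y43.53 F1764
G01 X81.98 Y91.07 F1764
G01 X257.22 Y133.00 F1764
M5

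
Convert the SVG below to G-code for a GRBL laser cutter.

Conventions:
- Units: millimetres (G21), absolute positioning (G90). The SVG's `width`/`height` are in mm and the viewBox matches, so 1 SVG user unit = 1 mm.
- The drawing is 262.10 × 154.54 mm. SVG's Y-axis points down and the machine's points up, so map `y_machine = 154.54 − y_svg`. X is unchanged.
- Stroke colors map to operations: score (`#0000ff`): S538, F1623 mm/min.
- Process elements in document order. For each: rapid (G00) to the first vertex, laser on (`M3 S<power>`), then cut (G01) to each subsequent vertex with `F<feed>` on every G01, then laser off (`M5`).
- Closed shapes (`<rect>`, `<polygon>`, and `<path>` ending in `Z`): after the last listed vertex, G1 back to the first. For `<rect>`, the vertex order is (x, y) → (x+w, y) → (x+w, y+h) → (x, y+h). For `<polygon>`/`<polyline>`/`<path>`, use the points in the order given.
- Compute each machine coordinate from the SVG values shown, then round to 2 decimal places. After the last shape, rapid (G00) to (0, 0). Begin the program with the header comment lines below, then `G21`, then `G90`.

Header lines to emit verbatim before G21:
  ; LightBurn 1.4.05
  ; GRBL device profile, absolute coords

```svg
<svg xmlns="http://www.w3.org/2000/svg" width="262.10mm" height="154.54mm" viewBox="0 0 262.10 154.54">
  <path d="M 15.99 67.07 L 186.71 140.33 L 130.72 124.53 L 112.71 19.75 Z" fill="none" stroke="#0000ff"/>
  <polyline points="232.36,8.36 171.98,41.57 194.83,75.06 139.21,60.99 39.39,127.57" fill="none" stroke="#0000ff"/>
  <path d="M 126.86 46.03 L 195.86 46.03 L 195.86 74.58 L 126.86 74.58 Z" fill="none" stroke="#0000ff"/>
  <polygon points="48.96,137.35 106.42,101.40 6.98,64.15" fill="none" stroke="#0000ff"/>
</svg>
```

; LightBurn 1.4.05
; GRBL device profile, absolute coords
G21
G90
G00 X15.99 Y87.47
M3 S538
G01 X186.71 Y14.21 F1623
G01 X130.72 Y30.01 F1623
G01 X112.71 Y134.79 F1623
G01 X15.99 Y87.47 F1623
M5
G00 X232.36 Y146.18
M3 S538
G01 X171.98 Y112.97 F1623
G01 X194.83 Y79.48 F1623
G01 X139.21 Y93.55 F1623
G01 X39.39 Y26.97 F1623
M5
G00 X126.86 Y108.51
M3 S538
G01 X195.86 Y108.51 F1623
G01 X195.86 Y79.96 F1623
G01 X126.86 Y79.96 F1623
G01 X126.86 Y108.51 F1623
M5
G00 X48.96 Y17.19
M3 S538
G01 X106.42 Y53.14 F1623
G01 X6.98 Y90.39 F1623
G01 X48.96 Y17.19 F1623
M5
G00 X0.00 Y0.00

Since the viewBox matches the mm dimensions, user units are millimetres directly. The only transform is the Y-flip y_m = 154.54 − y_svg.

Shape 1 is a closed polygon drawn with `<path>`. Its stroke #0000ff means score at S538, F1623. After flipping Y the toolpath is (15.99,87.47) → (186.71,14.21) → (130.72,30.01) → (112.71,134.79) → (15.99,87.47), returning to the start.

Shape 2 is a open polyline drawn with `<polyline>`. Its stroke #0000ff means score at S538, F1623. After flipping Y the toolpath is (232.36,146.18) → (171.98,112.97) → (194.83,79.48) → (139.21,93.55) → (39.39,26.97).

Shape 3 is a rectangle drawn with `<path>`. Its stroke #0000ff means score at S538, F1623. After flipping Y the toolpath is (126.86,108.51) → (195.86,108.51) → (195.86,79.96) → (126.86,79.96) → (126.86,108.51), returning to the start.

Shape 4 is a closed polygon drawn with `<polygon>`. Its stroke #0000ff means score at S538, F1623. After flipping Y the toolpath is (48.96,17.19) → (106.42,53.14) → (6.98,90.39) → (48.96,17.19), returning to the start.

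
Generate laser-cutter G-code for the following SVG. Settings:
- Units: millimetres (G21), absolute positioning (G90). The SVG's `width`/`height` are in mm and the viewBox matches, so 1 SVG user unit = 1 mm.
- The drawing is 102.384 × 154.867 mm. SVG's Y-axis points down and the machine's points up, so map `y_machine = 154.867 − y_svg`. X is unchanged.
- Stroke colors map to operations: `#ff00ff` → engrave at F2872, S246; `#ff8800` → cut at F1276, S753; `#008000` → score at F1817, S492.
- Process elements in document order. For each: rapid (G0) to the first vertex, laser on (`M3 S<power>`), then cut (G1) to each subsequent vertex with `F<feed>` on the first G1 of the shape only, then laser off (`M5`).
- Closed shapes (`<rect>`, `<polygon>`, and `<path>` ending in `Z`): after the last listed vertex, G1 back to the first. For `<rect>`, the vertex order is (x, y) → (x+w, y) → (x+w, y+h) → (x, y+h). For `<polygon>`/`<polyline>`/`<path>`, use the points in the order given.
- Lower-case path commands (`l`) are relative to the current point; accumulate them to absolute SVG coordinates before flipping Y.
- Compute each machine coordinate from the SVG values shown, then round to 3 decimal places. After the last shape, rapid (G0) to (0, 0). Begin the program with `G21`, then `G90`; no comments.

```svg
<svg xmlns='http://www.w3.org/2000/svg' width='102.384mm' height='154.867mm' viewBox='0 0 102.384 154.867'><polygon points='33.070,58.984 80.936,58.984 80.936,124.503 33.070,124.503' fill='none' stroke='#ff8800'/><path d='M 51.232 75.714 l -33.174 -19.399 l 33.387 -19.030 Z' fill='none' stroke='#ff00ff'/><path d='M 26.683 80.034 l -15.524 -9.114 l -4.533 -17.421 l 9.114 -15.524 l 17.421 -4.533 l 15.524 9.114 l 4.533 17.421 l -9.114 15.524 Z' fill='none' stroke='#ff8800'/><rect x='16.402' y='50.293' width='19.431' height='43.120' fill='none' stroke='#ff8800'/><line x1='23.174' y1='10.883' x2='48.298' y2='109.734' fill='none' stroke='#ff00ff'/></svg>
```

1 u = 1 mm; y_m = 154.867 − y.

[1] `<polygon>` rectangle, #ff8800→cut S753 F1276: (33.070,95.883) → (80.936,95.883) → (80.936,30.364) → (33.070,30.364) → (33.070,95.883) (closed)

[2] `<path>` regular polygon, #ff00ff→engrave S246 F2872: (51.232,79.153) → (18.058,98.552) → (51.445,117.582) → (51.232,79.153) (closed)

[3] `<path>` regular polygon, #ff8800→cut S753 F1276: (26.683,74.833) → (11.159,83.947) → (6.626,101.368) → (15.740,116.892) → (33.161,121.425) → (48.685,112.311) → (53.218,94.890) → (44.104,79.366) → (26.683,74.833) (closed)

[4] `<rect>` rectangle, #ff8800→cut S753 F1276: (16.402,104.574) → (35.833,104.574) → (35.833,61.454) → (16.402,61.454) → (16.402,104.574) (closed)

[5] `<line>` line segment, #ff00ff→engrave S246 F2872: (23.174,143.984) → (48.298,45.133)

G21
G90
G0 X33.070 Y95.883
M3 S753
G1 X80.936 Y95.883 F1276
G1 X80.936 Y30.364
G1 X33.070 Y30.364
G1 X33.070 Y95.883
M5
G0 X51.232 Y79.153
M3 S246
G1 X18.058 Y98.552 F2872
G1 X51.445 Y117.582
G1 X51.232 Y79.153
M5
G0 X26.683 Y74.833
M3 S753
G1 X11.159 Y83.947 F1276
G1 X6.626 Y101.368
G1 X15.740 Y116.892
G1 X33.161 Y121.425
G1 X48.685 Y112.311
G1 X53.218 Y94.890
G1 X44.104 Y79.366
G1 X26.683 Y74.833
M5
G0 X16.402 Y104.574
M3 S753
G1 X35.833 Y104.574 F1276
G1 X35.833 Y61.454
G1 X16.402 Y61.454
G1 X16.402 Y104.574
M5
G0 X23.174 Y143.984
M3 S246
G1 X48.298 Y45.133 F2872
M5
G0 X0.000 Y0.000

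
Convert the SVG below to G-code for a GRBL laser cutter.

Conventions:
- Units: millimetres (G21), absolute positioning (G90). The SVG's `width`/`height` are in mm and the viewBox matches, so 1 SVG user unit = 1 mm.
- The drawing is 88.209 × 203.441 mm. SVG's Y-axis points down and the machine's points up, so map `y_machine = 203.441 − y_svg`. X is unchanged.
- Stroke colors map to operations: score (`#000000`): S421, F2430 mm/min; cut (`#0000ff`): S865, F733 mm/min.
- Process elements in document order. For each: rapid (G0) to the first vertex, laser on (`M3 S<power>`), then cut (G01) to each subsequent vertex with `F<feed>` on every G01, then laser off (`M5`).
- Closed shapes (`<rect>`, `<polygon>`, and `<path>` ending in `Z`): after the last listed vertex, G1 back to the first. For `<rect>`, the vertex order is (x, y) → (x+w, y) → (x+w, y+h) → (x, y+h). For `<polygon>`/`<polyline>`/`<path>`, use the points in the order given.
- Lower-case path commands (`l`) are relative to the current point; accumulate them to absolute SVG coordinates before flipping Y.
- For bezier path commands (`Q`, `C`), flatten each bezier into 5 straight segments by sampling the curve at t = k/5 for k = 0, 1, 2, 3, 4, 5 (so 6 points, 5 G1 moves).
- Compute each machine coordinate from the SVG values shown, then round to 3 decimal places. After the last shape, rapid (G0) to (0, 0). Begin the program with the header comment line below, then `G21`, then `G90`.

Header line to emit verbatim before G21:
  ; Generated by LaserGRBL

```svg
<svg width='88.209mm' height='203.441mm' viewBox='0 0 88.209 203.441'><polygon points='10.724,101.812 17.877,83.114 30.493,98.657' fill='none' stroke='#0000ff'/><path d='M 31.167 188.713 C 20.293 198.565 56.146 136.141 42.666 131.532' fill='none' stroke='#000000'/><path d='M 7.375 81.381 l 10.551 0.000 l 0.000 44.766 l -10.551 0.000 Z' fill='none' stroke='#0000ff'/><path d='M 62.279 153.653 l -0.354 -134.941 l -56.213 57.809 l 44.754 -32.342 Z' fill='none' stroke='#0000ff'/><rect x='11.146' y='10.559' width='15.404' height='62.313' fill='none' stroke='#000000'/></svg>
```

; Generated by LaserGRBL
G21
G90
G0 X10.724 Y101.629
M3 S865
G01 X17.877 Y120.327 F733
G01 X30.493 Y104.784 F733
G01 X10.724 Y101.629 F733
M5
G0 X31.167 Y14.728
M3 S421
G01 X29.481 Y16.449 F2430
G01 X34.399 Y29.272 F2430
G01 X41.310 Y46.953 F2430
G01 X45.603 Y63.247 F2430
G01 X42.666 Y71.909 F2430
M5
G0 X7.375 Y122.060
M3 S865
G01 X17.926 Y122.060 F733
G01 X17.926 Y77.294 F733
G01 X7.375 Y77.294 F733
G01 X7.375 Y122.060 F733
M5
G0 X62.279 Y49.788
M3 S865
G01 X61.925 Y184.729 F733
G01 X5.712 Y126.920 F733
G01 X50.466 Y159.262 F733
G01 X62.279 Y49.788 F733
M5
G0 X11.146 Y192.882
M3 S421
G01 X26.550 Y192.882 F2430
G01 X26.550 Y130.569 F2430
G01 X11.146 Y130.569 F2430
G01 X11.146 Y192.882 F2430
M5
G0 X0.000 Y0.000

Since the viewBox matches the mm dimensions, user units are millimetres directly. The only transform is the Y-flip y_m = 203.441 − y_svg.

Shape 1 is a regular polygon drawn with `<polygon>`. Its stroke #0000ff means cut at S865, F733. After flipping Y the toolpath is (10.724,101.629) → (17.877,120.327) → (30.493,104.784) → (10.724,101.629), returning to the start.

Shape 2 is a cubic bezier drawn with `<path>`. Its stroke #000000 means score at S421, F2430. After flipping Y the toolpath is (31.167,14.728) → (29.481,16.449) → (34.399,29.272) → (41.310,46.953) → (45.603,63.247) → (42.666,71.909).

Shape 3 is a rectangle drawn with `<path>`. Its stroke #0000ff means cut at S865, F733. After flipping Y the toolpath is (7.375,122.060) → (17.926,122.060) → (17.926,77.294) → (7.375,77.294) → (7.375,122.060), returning to the start.

Shape 4 is a closed polygon drawn with `<path>`. Its stroke #0000ff means cut at S865, F733. After flipping Y the toolpath is (62.279,49.788) → (61.925,184.729) → (5.712,126.920) → (50.466,159.262) → (62.279,49.788), returning to the start.

Shape 5 is a rectangle drawn with `<rect>`. Its stroke #000000 means score at S421, F2430. After flipping Y the toolpath is (11.146,192.882) → (26.550,192.882) → (26.550,130.569) → (11.146,130.569) → (11.146,192.882), returning to the start.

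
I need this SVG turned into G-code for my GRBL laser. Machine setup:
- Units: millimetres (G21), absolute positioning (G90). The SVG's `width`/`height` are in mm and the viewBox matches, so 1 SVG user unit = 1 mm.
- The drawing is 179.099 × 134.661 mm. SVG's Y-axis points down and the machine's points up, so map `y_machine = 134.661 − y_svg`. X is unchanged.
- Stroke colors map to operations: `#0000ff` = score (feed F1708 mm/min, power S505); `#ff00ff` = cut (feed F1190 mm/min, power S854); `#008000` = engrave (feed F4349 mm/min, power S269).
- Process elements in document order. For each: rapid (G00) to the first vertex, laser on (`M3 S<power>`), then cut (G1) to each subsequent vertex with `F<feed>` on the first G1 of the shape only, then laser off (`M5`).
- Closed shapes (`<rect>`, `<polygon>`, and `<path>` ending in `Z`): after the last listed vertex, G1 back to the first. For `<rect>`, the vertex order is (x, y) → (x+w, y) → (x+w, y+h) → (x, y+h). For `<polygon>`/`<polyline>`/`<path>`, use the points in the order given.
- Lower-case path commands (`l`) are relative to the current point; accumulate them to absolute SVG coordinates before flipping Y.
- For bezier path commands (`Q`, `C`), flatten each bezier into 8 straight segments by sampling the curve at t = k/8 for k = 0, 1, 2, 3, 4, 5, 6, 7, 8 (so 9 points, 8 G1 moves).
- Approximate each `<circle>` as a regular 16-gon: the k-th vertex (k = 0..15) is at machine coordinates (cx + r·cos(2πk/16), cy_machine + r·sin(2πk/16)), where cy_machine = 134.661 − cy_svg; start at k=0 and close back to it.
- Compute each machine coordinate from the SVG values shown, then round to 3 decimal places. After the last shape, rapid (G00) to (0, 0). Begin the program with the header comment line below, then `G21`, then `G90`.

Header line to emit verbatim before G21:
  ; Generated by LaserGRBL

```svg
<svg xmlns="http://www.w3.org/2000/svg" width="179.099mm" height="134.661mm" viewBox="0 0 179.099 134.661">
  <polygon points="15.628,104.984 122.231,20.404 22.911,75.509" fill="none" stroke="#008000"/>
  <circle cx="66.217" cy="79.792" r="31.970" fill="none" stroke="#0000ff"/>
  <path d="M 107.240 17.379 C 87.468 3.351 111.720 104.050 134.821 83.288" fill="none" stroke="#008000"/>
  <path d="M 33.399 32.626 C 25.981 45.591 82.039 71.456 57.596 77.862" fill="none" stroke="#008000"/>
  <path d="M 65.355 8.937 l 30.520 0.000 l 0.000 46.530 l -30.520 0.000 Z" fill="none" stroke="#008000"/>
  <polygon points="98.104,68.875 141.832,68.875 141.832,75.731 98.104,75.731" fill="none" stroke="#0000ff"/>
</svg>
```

1 u = 1 mm; y_m = 134.661 − y.

[1] `<polygon>` closed polygon, #008000→engrave S269 F4349: (15.628,29.677) → (122.231,114.257) → (22.911,59.152) → (15.628,29.677) (closed)

[2] `<circle>` circle, #0000ff→score S505 F1708: (98.187,54.869) → (95.753,67.103) → (88.823,77.475) → (78.451,84.405) → (66.217,86.839) → (53.983,84.405) → (43.611,77.475) → (36.681,67.103) → (34.247,54.869) → (36.681,42.635) → (43.611,32.263) → (53.983,25.333) → (66.217,22.899) → (78.451,25.333) → (88.823,32.263) → (95.753,42.635) → (98.187,54.869) (closed)

[3] `<path>` cubic bezier, #008000→engrave S269 F4349: (107.240,117.282) → (101.801,117.626) → (99.960,109.982) → (101.187,97.118) → (104.953,81.802) → (110.729,66.802) → (117.985,54.885) → (126.192,48.819) → (134.821,51.373)

[4] `<path>` cubic bezier, #008000→engrave S269 F4349: (33.399,102.035) → (33.311,96.632) → (37.488,90.398) → (44.240,83.714) → (51.882,76.957) → (58.726,70.509) → (63.084,64.746) → (63.270,60.050) → (57.596,56.799)

[5] `<path>` rectangle, #008000→engrave S269 F4349: (65.355,125.724) → (95.875,125.724) → (95.875,79.194) → (65.355,79.194) → (65.355,125.724) (closed)

[6] `<polygon>` rectangle, #0000ff→score S505 F1708: (98.104,65.786) → (141.832,65.786) → (141.832,58.930) → (98.104,58.930) → (98.104,65.786) (closed)

; Generated by LaserGRBL
G21
G90
G00 X15.628 Y29.677
M3 S269
G1 X122.231 Y114.257 F4349
G1 X22.911 Y59.152
G1 X15.628 Y29.677
M5
G00 X98.187 Y54.869
M3 S505
G1 X95.753 Y67.103 F1708
G1 X88.823 Y77.475
G1 X78.451 Y84.405
G1 X66.217 Y86.839
G1 X53.983 Y84.405
G1 X43.611 Y77.475
G1 X36.681 Y67.103
G1 X34.247 Y54.869
G1 X36.681 Y42.635
G1 X43.611 Y32.263
G1 X53.983 Y25.333
G1 X66.217 Y22.899
G1 X78.451 Y25.333
G1 X88.823 Y32.263
G1 X95.753 Y42.635
G1 X98.187 Y54.869
M5
G00 X107.240 Y117.282
M3 S269
G1 X101.801 Y117.626 F4349
G1 X99.960 Y109.982
G1 X101.187 Y97.118
G1 X104.953 Y81.802
G1 X110.729 Y66.802
G1 X117.985 Y54.885
G1 X126.192 Y48.819
G1 X134.821 Y51.373
M5
G00 X33.399 Y102.035
M3 S269
G1 X33.311 Y96.632 F4349
G1 X37.488 Y90.398
G1 X44.240 Y83.714
G1 X51.882 Y76.957
G1 X58.726 Y70.509
G1 X63.084 Y64.746
G1 X63.270 Y60.050
G1 X57.596 Y56.799
M5
G00 X65.355 Y125.724
M3 S269
G1 X95.875 Y125.724 F4349
G1 X95.875 Y79.194
G1 X65.355 Y79.194
G1 X65.355 Y125.724
M5
G00 X98.104 Y65.786
M3 S505
G1 X141.832 Y65.786 F1708
G1 X141.832 Y58.930
G1 X98.104 Y58.930
G1 X98.104 Y65.786
M5
G00 X0.000 Y0.000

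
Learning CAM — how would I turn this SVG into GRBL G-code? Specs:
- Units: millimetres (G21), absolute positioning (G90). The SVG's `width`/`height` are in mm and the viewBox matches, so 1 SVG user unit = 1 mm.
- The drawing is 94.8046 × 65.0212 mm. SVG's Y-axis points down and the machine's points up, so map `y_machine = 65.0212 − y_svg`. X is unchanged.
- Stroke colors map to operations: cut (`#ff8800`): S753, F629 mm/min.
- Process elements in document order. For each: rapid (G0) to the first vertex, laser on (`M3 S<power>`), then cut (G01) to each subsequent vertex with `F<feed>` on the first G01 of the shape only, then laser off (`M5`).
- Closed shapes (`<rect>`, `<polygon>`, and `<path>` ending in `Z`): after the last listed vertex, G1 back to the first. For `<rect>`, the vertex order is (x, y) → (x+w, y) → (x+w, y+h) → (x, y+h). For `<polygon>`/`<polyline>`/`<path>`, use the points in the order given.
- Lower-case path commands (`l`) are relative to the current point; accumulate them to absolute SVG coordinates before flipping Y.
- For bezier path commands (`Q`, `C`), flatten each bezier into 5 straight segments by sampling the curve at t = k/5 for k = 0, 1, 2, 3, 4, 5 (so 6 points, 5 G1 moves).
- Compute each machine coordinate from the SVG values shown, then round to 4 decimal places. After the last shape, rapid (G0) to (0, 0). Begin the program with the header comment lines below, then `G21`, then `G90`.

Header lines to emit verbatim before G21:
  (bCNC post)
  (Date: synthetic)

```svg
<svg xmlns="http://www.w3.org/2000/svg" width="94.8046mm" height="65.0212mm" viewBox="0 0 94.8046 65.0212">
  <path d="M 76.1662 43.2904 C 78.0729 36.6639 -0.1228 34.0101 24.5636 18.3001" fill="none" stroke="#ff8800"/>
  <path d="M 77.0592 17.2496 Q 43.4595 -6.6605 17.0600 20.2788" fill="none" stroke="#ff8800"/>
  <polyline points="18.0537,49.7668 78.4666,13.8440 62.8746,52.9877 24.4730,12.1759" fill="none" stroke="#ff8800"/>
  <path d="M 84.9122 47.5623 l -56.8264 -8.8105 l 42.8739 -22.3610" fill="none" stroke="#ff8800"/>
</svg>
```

(bCNC post)
(Date: synthetic)
G21
G90
G0 X76.1662 Y21.7308
M3 S753
G01 X69.1618 Y25.3662 F629
G01 X51.7161 Y28.8656
G01 X32.6123 Y33.0462
G01 X20.6337 Y38.7256
G01 X24.5636 Y46.7211
M5
G0 X77.0592 Y47.7716
M3 S753
G01 X63.9073 Y55.3017 F629
G01 X51.3315 Y58.7638
G01 X39.3316 Y58.1579
G01 X27.9078 Y53.4841
G01 X17.0600 Y44.7424
M5
G0 X18.0537 Y15.2544
M3 S753
G01 X78.4666 Y51.1772 F629
G01 X62.8746 Y12.0335
G01 X24.4730 Y52.8453
M5
G0 X84.9122 Y17.4589
M3 S753
G01 X28.0858 Y26.2694 F629
G01 X70.9597 Y48.6304
M5
G0 X0.0000 Y0.0000

Since the viewBox matches the mm dimensions, user units are millimetres directly. The only transform is the Y-flip y_m = 65.0212 − y_svg.

Shape 1 is a cubic bezier drawn with `<path>`. Its stroke #ff8800 means cut at S753, F629. After flipping Y the toolpath is (76.1662,21.7308) → (69.1618,25.3662) → (51.7161,28.8656) → (32.6123,33.0462) → (20.6337,38.7256) → (24.5636,46.7211).

Shape 2 is a quadratic bezier drawn with `<path>`. Its stroke #ff8800 means cut at S753, F629. After flipping Y the toolpath is (77.0592,47.7716) → (63.9073,55.3017) → (51.3315,58.7638) → (39.3316,58.1579) → (27.9078,53.4841) → (17.0600,44.7424).

Shape 3 is a open polyline drawn with `<polyline>`. Its stroke #ff8800 means cut at S753, F629. After flipping Y the toolpath is (18.0537,15.2544) → (78.4666,51.1772) → (62.8746,12.0335) → (24.4730,52.8453).

Shape 4 is a open polyline drawn with `<path>`. Its stroke #ff8800 means cut at S753, F629. After flipping Y the toolpath is (84.9122,17.4589) → (28.0858,26.2694) → (70.9597,48.6304).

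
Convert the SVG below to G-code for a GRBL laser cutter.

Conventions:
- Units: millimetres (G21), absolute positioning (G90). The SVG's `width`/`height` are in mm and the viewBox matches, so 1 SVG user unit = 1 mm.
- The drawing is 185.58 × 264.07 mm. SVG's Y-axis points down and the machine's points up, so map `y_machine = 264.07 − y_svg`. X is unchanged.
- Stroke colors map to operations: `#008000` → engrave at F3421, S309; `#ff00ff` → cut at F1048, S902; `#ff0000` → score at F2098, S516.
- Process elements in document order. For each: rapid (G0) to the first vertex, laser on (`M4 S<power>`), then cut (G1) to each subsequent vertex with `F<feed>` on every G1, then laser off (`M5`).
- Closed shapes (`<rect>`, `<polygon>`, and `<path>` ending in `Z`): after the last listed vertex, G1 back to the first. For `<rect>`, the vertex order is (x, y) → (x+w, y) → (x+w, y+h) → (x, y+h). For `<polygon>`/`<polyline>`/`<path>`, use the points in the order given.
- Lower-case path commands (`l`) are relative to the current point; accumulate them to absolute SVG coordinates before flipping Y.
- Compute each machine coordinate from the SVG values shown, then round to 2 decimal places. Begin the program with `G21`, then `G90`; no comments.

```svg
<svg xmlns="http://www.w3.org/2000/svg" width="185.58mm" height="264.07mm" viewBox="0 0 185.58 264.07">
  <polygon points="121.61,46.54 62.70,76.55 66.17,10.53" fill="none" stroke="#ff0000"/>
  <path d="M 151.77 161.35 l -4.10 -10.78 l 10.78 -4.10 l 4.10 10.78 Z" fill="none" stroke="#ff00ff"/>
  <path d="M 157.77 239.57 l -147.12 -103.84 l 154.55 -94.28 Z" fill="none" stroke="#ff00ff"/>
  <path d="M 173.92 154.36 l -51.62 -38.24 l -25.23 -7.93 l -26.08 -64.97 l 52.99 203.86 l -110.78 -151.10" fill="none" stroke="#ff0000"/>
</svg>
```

G21
G90
G0 X121.61 Y217.53
M4 S516
G1 X62.70 Y187.52 F2098
G1 X66.17 Y253.54 F2098
G1 X121.61 Y217.53 F2098
M5
G0 X151.77 Y102.72
M4 S902
G1 X147.67 Y113.50 F1048
G1 X158.45 Y117.60 F1048
G1 X162.55 Y106.82 F1048
G1 X151.77 Y102.72 F1048
M5
G0 X157.77 Y24.50
M4 S902
G1 X10.65 Y128.34 F1048
G1 X165.20 Y222.62 F1048
G1 X157.77 Y24.50 F1048
M5
G0 X173.92 Y109.71
M4 S516
G1 X122.30 Y147.95 F2098
G1 X97.07 Y155.88 F2098
G1 X70.99 Y220.85 F2098
G1 X123.98 Y16.99 F2098
G1 X13.20 Y168.09 F2098
M5

Since the viewBox matches the mm dimensions, user units are millimetres directly. The only transform is the Y-flip y_m = 264.07 − y_svg.

Shape 1 is a regular polygon drawn with `<polygon>`. Its stroke #ff0000 means score at S516, F2098. After flipping Y the toolpath is (121.61,217.53) → (62.70,187.52) → (66.17,253.54) → (121.61,217.53), returning to the start.

Shape 2 is a regular polygon drawn with `<path>`. Its stroke #ff00ff means cut at S902, F1048. After flipping Y the toolpath is (151.77,102.72) → (147.67,113.50) → (158.45,117.60) → (162.55,106.82) → (151.77,102.72), returning to the start.

Shape 3 is a closed polygon drawn with `<path>`. Its stroke #ff00ff means cut at S902, F1048. After flipping Y the toolpath is (157.77,24.50) → (10.65,128.34) → (165.20,222.62) → (157.77,24.50), returning to the start.

Shape 4 is a open polyline drawn with `<path>`. Its stroke #ff0000 means score at S516, F2098. After flipping Y the toolpath is (173.92,109.71) → (122.30,147.95) → (97.07,155.88) → (70.99,220.85) → (123.98,16.99) → (13.20,168.09).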